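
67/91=0.74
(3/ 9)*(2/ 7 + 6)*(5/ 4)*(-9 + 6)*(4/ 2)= -15.71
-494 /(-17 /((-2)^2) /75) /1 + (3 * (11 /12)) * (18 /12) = 1186161 /136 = 8721.77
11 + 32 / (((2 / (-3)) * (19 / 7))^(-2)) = 51059 / 441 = 115.78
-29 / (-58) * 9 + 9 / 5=63 / 10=6.30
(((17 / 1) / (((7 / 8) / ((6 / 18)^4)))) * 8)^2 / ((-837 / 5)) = -5918720 / 269086293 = -0.02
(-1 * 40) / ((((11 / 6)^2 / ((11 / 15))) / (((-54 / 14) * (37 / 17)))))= 95904 / 1309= 73.27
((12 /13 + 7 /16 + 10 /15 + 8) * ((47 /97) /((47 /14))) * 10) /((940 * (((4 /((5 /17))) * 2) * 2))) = 218995 /773789952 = 0.00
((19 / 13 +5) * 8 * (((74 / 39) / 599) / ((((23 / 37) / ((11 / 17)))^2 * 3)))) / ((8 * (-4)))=-85806182 / 46428889533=-0.00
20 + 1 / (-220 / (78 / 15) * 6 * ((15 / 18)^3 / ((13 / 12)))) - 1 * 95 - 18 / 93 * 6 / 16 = -320028309 / 4262500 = -75.08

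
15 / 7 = 2.14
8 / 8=1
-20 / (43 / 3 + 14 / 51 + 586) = -1020 / 30631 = -0.03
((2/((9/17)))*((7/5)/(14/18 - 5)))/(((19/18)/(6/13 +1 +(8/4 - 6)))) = 70686/23465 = 3.01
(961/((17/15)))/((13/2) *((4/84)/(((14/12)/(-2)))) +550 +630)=0.72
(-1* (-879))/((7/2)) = 1758/7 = 251.14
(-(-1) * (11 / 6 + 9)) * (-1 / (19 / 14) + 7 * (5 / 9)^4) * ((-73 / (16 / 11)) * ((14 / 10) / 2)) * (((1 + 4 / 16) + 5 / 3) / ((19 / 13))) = 290223668735 / 5457072384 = 53.18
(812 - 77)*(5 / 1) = 3675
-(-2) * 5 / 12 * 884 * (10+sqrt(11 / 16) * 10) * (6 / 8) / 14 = 5525 * sqrt(11) / 56+5525 / 14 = 721.86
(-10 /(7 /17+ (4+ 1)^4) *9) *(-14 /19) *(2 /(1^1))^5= 28560 /8417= 3.39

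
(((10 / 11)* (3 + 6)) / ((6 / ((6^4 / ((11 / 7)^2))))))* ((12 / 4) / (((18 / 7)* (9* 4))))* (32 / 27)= 109760 / 3993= 27.49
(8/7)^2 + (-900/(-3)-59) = 11873/49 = 242.31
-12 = -12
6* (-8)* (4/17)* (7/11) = -1344/187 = -7.19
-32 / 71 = -0.45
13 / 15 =0.87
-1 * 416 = -416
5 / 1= 5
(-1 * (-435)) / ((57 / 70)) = 534.21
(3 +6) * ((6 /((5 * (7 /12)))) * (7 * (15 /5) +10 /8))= 14418 /35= 411.94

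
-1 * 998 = -998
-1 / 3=-0.33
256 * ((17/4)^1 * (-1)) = -1088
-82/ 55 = -1.49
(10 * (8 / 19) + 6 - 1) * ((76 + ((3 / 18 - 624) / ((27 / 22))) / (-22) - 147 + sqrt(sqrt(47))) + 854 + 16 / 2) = 175 * 47^(1 / 4) / 19 + 23079875 / 3078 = 7522.45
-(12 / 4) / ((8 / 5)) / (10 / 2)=-3 / 8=-0.38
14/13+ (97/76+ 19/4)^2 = 701949/18772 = 37.39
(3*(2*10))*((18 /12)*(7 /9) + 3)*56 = 14000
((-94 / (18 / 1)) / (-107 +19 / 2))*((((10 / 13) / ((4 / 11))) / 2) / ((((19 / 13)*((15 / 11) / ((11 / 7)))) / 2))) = 62557 / 700245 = 0.09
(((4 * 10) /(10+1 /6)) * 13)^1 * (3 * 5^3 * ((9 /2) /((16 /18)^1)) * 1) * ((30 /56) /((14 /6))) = 266540625 /11956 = 22293.46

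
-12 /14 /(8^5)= -3 /114688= -0.00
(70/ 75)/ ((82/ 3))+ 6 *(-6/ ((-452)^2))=355687/ 10470580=0.03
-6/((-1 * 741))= 2/247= 0.01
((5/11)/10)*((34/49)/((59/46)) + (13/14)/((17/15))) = 0.06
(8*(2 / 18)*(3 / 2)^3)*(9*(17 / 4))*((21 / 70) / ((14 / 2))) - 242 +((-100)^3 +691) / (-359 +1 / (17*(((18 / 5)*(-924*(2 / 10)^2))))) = 72375393605237 / 28421461880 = 2546.50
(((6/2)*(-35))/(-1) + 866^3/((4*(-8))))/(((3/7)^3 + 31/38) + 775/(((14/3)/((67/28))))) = -1058130319778/20764711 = -50958.10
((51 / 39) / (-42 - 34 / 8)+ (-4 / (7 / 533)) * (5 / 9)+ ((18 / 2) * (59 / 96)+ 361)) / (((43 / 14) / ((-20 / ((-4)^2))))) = -956588747 / 11913408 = -80.30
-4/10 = -2/5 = -0.40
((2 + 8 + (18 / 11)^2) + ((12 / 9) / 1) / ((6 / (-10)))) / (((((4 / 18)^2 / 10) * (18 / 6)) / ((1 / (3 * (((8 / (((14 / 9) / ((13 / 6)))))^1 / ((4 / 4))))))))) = 199255 / 9438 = 21.11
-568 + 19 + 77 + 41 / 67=-31583 / 67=-471.39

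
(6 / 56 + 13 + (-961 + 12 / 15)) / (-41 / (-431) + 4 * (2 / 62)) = -1771575073 / 419300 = -4225.08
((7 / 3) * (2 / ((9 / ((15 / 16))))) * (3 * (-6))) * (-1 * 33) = 1155 / 4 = 288.75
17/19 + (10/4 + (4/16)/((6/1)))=1567/456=3.44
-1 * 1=-1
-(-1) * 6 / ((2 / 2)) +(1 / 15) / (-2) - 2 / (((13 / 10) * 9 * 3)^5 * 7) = 2225181282873001 / 372935410872570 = 5.97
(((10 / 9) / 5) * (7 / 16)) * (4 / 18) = 7 / 324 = 0.02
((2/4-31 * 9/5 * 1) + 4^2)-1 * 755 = -7943/10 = -794.30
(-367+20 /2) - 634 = -991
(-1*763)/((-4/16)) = 3052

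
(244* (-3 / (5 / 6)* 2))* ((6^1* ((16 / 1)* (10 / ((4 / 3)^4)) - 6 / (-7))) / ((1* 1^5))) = -18993204 / 35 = -542662.97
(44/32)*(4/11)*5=5/2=2.50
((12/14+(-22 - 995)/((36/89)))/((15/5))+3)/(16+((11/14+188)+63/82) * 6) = -2875043/3972048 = -0.72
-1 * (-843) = 843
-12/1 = -12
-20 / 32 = -5 / 8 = -0.62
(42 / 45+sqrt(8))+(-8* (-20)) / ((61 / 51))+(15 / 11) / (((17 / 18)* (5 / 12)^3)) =2* sqrt(2)+132318586 / 855525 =157.49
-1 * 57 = -57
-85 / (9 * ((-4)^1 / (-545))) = -46325 / 36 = -1286.81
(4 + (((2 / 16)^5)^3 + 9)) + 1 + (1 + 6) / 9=4679521487814665 / 316659348799488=14.78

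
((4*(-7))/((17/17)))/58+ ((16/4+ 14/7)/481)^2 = -3238010/6709469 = -0.48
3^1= 3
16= 16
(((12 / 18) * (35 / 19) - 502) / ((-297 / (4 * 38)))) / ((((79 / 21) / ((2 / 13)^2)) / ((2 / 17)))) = 12787712 / 67409199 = 0.19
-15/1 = -15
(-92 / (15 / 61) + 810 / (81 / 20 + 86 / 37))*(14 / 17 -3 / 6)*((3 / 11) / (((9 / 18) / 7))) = -122365628 / 400945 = -305.19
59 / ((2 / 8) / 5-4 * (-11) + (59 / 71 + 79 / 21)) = 1759380 / 1450531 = 1.21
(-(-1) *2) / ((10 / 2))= 0.40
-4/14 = -2/7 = -0.29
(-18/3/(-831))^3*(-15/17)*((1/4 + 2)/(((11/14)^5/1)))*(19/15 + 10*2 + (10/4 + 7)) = -4467703968/58190441780911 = -0.00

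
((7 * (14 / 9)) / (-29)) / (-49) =2 / 261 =0.01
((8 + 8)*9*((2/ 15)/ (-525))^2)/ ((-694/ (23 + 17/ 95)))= -23488/ 75716484375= -0.00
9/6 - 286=-569/2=-284.50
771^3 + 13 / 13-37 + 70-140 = 458313905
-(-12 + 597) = -585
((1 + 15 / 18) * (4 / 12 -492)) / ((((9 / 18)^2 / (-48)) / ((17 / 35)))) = 1765280 / 21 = 84060.95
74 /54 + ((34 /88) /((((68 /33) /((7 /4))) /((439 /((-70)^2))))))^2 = 74307311203 /54190080000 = 1.37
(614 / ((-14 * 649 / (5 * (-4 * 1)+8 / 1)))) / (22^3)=921 / 12093466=0.00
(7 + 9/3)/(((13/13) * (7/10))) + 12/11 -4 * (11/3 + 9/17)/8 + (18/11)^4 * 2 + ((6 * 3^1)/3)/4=304396229/10453674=29.12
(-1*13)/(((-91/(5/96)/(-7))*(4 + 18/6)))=-5/672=-0.01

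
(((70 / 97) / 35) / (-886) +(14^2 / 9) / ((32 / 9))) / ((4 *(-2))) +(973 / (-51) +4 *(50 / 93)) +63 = 65663860403 / 1449325888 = 45.31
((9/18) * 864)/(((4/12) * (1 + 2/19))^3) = 2963088/343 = 8638.74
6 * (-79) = -474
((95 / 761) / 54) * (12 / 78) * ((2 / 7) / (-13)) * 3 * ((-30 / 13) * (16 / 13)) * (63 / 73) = 91200 / 1586649233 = 0.00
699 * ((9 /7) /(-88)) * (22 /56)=-6291 /1568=-4.01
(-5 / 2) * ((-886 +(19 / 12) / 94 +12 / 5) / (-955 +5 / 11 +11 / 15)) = -274087495 / 118349008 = -2.32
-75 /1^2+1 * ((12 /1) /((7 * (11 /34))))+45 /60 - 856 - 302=-377901 /308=-1226.95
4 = 4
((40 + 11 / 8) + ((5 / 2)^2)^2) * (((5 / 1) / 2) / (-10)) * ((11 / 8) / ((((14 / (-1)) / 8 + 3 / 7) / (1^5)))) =99099 / 4736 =20.92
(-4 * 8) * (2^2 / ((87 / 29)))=-128 / 3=-42.67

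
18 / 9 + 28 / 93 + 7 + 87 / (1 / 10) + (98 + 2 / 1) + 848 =169939 / 93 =1827.30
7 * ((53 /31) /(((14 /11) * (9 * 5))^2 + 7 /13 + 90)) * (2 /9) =1167166 /1479290643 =0.00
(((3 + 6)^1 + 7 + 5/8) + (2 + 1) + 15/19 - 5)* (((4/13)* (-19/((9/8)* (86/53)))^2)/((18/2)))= 57.09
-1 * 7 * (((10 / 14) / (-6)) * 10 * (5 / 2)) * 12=250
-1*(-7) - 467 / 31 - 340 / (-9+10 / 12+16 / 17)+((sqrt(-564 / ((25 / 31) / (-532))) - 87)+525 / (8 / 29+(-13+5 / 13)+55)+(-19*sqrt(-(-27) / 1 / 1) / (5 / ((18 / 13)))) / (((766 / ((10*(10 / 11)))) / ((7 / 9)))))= -4372930274 / 122482767 - 7980*sqrt(3) / 54769+4*sqrt(581343) / 5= 574.01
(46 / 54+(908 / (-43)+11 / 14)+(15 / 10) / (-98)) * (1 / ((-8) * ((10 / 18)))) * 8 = 4435981 / 126420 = 35.09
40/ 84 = 10/ 21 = 0.48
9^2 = 81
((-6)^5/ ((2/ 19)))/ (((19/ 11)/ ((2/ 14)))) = -42768/ 7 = -6109.71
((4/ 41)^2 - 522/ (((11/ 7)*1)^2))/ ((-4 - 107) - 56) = 42994682/ 33967967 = 1.27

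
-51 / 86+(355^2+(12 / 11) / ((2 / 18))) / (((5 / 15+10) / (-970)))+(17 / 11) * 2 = -11831007.85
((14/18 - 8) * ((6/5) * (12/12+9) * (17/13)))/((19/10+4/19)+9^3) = -64600/416733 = -0.16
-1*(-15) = 15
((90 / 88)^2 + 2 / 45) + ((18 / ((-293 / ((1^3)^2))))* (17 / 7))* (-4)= 301473727 / 178683120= 1.69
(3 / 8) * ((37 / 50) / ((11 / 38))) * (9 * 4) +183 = 119631 / 550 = 217.51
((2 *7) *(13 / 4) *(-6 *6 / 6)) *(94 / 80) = -320.78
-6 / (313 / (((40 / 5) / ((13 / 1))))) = -48 / 4069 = -0.01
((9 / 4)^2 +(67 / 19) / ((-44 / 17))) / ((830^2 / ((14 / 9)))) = 86611 / 10366567200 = 0.00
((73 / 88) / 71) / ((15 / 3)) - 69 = -69.00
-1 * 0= 0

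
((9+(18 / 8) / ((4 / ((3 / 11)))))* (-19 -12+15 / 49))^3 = -3472723309014504 / 156590819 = -22177055.66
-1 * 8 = -8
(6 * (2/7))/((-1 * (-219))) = 4/511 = 0.01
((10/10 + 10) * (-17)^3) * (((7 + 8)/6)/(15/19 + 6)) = -19899.55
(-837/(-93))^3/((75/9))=2187/25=87.48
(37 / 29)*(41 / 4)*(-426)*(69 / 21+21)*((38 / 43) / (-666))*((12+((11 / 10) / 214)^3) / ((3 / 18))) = 110577635415860743 / 8554720277600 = 12925.92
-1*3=-3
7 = 7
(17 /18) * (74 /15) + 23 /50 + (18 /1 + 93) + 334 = 607661 /1350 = 450.12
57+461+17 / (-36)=18631 / 36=517.53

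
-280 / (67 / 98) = -27440 / 67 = -409.55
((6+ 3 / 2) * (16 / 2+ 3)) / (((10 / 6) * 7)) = 99 / 14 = 7.07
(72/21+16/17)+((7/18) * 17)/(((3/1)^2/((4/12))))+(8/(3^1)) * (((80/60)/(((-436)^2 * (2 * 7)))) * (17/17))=3170814079/687125754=4.61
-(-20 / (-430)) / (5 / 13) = -26 / 215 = -0.12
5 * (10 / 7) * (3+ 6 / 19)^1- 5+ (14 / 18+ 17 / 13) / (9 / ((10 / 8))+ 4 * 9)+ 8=3209021 / 120042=26.73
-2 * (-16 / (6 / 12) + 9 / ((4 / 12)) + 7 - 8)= 12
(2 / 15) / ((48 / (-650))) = -65 / 36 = -1.81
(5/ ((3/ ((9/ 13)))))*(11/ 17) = 165/ 221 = 0.75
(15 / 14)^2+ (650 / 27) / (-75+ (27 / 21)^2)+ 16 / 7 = 3.11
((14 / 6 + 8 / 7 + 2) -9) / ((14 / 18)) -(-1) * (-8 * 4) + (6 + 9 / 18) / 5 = -17263 / 490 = -35.23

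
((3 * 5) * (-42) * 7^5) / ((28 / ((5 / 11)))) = -171889.77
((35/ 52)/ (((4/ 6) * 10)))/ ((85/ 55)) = 231/ 3536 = 0.07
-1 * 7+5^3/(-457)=-3324/457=-7.27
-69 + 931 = 862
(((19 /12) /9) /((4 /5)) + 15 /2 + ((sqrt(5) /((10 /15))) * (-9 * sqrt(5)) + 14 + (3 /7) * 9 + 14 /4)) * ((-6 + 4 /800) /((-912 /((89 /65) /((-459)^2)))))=-0.00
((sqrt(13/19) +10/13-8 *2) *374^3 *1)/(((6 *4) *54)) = -71931233/117 +6539203 *sqrt(247)/3078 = -581407.77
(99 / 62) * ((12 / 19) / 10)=297 / 2945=0.10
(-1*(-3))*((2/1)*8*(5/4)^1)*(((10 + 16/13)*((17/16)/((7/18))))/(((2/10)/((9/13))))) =7539075/1183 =6372.84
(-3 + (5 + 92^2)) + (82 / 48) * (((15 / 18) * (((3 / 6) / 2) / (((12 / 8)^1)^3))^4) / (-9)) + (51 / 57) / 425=173105974442696 / 20447192475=8466.00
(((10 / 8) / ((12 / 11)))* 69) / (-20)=-253 / 64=-3.95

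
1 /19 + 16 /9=313 /171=1.83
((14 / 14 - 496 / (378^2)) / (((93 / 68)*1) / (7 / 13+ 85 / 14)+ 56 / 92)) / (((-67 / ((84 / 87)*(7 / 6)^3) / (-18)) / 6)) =156276098356 / 51752724039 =3.02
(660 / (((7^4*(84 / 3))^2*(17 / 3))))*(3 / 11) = 135 / 19208316932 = 0.00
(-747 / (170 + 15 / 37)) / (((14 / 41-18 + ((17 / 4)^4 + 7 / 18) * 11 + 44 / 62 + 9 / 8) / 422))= -34155669468672 / 66048358821445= -0.52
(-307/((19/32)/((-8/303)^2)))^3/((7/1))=-248544972825952256/37154773136297437677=-0.01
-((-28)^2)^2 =-614656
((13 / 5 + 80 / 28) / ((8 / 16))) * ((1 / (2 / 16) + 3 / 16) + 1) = 4011 / 40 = 100.28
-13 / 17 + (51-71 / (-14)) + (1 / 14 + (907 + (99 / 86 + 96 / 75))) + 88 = 269361263 / 255850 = 1052.81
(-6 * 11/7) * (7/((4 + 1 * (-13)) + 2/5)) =330/43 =7.67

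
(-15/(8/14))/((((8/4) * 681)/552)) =-2415/227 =-10.64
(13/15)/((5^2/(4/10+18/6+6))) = 611/1875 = 0.33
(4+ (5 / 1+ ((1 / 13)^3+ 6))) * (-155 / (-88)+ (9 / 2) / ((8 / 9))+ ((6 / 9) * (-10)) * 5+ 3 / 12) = -10384885 / 26364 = -393.90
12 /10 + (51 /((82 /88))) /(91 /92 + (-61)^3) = 5135979366 /4280843005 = 1.20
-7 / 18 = -0.39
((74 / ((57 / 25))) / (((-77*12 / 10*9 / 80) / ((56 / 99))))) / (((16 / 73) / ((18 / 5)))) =-5402000 / 186219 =-29.01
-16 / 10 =-8 / 5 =-1.60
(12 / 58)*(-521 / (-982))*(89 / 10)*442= 30742647 / 71195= 431.81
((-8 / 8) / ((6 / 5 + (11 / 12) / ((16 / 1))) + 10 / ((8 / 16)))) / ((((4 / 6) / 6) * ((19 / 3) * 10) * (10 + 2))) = -0.00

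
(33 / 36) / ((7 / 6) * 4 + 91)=11 / 1148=0.01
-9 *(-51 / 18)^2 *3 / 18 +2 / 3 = -91 / 8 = -11.38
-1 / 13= -0.08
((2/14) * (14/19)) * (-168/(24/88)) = -1232/19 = -64.84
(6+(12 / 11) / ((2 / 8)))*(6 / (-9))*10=-760 / 11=-69.09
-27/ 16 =-1.69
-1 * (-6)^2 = -36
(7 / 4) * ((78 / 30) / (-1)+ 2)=-21 / 20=-1.05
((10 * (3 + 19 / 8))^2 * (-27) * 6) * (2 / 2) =-3744225 / 8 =-468028.12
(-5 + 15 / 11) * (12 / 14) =-3.12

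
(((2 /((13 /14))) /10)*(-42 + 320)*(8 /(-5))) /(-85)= 31136 /27625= 1.13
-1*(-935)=935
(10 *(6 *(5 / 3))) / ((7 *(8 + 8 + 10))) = 0.55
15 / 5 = 3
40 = 40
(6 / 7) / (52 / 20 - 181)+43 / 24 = 1.79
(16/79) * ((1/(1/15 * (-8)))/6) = -5/79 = -0.06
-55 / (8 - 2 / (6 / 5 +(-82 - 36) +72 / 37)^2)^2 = -2802689128498462720 / 3261187372519875681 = -0.86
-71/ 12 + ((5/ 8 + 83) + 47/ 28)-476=-66631/ 168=-396.61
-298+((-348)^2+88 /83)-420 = 9992126 /83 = 120387.06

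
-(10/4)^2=-25/4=-6.25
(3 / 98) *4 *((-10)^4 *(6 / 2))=180000 / 49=3673.47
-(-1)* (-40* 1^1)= -40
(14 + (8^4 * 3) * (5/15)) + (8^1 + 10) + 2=4130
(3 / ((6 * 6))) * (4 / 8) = 1 / 24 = 0.04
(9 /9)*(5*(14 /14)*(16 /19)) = 80 /19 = 4.21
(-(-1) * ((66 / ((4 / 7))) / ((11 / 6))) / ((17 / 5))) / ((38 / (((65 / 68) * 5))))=102375 / 43928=2.33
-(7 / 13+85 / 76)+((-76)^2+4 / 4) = 5706039 / 988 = 5775.34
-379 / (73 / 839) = -317981 / 73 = -4355.90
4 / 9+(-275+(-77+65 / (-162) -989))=-217235 / 162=-1340.96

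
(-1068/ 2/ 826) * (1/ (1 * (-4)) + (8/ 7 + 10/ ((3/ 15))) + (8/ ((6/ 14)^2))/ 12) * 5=-176.24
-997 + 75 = -922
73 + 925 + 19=1017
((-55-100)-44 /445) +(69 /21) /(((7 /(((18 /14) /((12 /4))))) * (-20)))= -94700209 /610540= -155.11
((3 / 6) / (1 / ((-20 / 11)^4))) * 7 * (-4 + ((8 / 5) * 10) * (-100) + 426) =-659680000 / 14641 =-45057.03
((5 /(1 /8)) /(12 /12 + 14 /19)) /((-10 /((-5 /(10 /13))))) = 494 /33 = 14.97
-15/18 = -5/6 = -0.83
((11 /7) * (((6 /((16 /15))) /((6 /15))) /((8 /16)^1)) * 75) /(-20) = -37125 /224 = -165.74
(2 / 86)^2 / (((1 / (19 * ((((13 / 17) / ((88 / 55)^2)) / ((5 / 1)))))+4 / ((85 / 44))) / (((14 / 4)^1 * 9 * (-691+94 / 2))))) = -3.72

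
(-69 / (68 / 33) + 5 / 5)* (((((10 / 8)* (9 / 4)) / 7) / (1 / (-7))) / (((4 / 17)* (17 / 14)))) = 695835 / 2176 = 319.78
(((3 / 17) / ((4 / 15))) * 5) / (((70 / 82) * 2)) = 1845 / 952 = 1.94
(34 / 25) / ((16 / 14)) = 119 / 100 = 1.19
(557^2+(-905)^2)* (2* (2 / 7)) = 4517096 / 7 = 645299.43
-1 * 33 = -33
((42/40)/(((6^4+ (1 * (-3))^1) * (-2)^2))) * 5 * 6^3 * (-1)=-189/862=-0.22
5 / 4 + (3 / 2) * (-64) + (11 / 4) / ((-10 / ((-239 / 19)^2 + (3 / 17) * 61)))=-3466755 / 24548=-141.22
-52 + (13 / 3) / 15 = -2327 / 45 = -51.71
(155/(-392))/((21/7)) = -155/1176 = -0.13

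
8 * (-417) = -3336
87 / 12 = 29 / 4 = 7.25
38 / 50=19 / 25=0.76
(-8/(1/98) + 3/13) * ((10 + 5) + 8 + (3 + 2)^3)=-115997.85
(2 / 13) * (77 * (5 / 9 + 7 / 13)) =12.96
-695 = -695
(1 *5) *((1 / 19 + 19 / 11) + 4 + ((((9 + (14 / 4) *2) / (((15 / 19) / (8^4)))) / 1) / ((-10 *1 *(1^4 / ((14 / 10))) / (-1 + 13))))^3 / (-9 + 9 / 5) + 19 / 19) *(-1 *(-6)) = 553606259839122636774242 / 48984375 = 11301690790974114.43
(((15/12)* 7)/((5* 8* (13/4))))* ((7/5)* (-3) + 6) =63/520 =0.12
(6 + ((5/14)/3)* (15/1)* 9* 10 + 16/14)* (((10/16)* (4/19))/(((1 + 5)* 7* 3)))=5875/33516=0.18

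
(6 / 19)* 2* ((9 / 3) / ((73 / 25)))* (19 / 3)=4.11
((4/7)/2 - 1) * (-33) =165/7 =23.57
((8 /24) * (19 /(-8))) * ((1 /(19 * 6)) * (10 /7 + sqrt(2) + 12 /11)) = -97 /5544 - sqrt(2) /144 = -0.03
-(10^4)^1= -10000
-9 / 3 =-3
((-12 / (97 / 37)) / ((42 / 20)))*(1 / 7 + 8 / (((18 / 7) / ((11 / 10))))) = -7.77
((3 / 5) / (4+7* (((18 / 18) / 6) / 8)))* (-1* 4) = -576 / 995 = -0.58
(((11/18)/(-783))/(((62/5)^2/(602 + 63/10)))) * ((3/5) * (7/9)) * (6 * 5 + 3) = -5152301/108354672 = -0.05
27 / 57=9 / 19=0.47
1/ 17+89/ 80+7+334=465353/ 1360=342.17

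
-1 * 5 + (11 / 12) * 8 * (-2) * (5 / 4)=-70 / 3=-23.33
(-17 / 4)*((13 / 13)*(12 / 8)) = -51 / 8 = -6.38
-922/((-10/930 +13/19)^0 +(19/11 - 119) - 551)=5071/3670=1.38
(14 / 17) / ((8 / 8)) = 14 / 17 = 0.82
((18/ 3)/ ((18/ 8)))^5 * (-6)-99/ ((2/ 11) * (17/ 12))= -1643366/ 1377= -1193.44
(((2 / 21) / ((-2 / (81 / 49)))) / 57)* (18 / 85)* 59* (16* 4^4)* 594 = -41980.42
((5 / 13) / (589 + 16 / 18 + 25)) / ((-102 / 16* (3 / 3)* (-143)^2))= -60 / 12504706643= -0.00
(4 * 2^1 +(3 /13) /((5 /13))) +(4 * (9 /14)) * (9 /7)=2917 /245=11.91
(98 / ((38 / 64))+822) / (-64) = -9377 / 608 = -15.42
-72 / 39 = -24 / 13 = -1.85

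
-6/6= -1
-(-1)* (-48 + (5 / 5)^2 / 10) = -47.90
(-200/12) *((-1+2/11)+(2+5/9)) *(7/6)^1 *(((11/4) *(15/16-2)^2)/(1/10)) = -10873625/10368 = -1048.77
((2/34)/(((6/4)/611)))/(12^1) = 611/306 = 2.00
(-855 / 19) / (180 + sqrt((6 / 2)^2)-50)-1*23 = -3104 / 133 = -23.34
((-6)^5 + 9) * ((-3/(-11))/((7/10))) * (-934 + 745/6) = 2450639.81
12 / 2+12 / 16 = 27 / 4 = 6.75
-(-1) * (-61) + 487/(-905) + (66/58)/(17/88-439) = -12473695788/202690135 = -61.54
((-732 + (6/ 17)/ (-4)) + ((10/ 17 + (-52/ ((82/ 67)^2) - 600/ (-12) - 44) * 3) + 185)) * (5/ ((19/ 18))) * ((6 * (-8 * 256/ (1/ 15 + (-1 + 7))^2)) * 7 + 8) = 263721901645080/ 37783837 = 6979754.38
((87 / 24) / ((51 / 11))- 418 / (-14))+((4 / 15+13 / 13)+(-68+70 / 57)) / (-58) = 249962719 / 7868280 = 31.77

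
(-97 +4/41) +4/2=-3891/41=-94.90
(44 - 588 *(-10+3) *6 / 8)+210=3341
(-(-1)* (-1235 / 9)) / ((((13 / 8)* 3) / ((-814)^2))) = -503572960 / 27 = -18650850.37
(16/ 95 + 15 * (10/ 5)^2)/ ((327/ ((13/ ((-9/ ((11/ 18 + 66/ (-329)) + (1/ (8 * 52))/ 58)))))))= -8382669761/ 76824589968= -0.11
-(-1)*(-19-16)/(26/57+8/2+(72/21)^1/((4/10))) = -13965/5198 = -2.69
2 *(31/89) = 62/89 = 0.70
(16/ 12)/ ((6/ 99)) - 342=-320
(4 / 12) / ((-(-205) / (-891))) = -297 / 205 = -1.45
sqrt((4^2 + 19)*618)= sqrt(21630)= 147.07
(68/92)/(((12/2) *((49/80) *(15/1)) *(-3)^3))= -136/273861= -0.00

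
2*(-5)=-10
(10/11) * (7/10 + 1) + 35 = 402/11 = 36.55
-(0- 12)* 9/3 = 36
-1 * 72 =-72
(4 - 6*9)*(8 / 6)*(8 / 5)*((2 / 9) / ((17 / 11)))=-7040 / 459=-15.34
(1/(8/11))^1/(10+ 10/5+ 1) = 0.11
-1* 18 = -18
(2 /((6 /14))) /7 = 2 /3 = 0.67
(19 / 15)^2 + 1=586 / 225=2.60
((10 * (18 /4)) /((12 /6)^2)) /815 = 9 /652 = 0.01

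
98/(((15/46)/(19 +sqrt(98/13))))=31556*sqrt(26)/195 +85652/15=6535.29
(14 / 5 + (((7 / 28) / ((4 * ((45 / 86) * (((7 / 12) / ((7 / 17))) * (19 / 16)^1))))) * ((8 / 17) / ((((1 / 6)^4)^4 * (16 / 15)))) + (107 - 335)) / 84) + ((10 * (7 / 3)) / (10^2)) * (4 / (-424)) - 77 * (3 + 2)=128586142533633149 / 122229660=1052004419.66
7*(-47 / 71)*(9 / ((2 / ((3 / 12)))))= -2961 / 568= -5.21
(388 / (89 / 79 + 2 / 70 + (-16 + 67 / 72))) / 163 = -77243040 / 451519291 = -0.17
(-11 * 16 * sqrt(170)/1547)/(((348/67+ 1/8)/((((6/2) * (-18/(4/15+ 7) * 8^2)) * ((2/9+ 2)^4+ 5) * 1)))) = 11640609587200 * sqrt(170)/38940278013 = 3897.63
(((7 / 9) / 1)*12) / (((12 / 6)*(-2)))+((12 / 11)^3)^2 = -3442975 / 5314683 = -0.65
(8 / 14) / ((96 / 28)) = 1 / 6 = 0.17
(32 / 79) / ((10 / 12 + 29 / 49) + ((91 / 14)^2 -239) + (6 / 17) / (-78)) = -4158336 / 2005230061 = -0.00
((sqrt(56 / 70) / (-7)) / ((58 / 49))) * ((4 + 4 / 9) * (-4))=224 * sqrt(5) / 261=1.92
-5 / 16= -0.31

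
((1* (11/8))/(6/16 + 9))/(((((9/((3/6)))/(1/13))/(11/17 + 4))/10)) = 869/29835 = 0.03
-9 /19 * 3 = -27 /19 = -1.42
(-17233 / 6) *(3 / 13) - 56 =-18689 / 26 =-718.81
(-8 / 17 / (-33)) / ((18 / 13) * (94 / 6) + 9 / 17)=104 / 162063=0.00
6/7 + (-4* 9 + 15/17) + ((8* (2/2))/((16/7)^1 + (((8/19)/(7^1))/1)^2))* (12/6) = -27.27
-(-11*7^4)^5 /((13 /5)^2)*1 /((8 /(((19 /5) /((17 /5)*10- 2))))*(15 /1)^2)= 125411869920301968.84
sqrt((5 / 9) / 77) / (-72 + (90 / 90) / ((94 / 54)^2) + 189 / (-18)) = -0.00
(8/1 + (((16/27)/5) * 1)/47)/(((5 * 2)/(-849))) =-7184804/10575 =-679.41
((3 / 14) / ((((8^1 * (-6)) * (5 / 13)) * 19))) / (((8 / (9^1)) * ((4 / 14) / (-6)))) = 351 / 24320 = 0.01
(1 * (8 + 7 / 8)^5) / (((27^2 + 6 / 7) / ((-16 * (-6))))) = 12629605457 / 1743872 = 7242.28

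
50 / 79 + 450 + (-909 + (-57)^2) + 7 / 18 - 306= 3533701 / 1422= 2485.02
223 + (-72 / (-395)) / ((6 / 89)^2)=103927 / 395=263.11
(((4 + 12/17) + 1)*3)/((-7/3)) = -873/119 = -7.34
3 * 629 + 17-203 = 1701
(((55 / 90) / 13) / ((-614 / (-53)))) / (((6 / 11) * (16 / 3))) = 6413 / 4597632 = 0.00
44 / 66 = 0.67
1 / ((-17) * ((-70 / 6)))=3 / 595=0.01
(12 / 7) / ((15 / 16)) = 64 / 35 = 1.83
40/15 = 8/3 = 2.67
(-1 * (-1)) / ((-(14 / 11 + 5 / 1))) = -0.16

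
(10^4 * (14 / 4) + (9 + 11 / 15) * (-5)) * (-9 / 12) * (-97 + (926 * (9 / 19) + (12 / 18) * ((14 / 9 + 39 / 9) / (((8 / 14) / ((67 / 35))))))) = -95419184653 / 10260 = -9300115.46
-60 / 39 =-20 / 13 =-1.54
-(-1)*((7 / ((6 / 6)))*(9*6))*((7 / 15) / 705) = 294 / 1175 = 0.25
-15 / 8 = -1.88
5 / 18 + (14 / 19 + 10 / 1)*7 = 25799 / 342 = 75.44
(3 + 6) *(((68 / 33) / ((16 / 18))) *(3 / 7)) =1377 / 154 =8.94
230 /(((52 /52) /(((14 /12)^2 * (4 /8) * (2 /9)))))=5635 /162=34.78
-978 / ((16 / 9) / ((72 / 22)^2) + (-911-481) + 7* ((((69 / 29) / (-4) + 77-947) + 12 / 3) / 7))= 82703592 / 190981777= 0.43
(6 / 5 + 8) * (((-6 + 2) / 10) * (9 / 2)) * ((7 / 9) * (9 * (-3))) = 8694 / 25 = 347.76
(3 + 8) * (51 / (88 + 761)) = 187 / 283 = 0.66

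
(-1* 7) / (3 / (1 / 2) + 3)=-7 / 9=-0.78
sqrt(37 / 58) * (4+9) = 13 * sqrt(2146) / 58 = 10.38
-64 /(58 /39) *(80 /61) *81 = -4571.53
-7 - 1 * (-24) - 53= -36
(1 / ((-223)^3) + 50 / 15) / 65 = 110895667 / 2162465565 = 0.05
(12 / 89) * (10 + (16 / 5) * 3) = 1176 / 445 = 2.64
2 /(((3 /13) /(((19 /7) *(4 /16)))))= 247 /42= 5.88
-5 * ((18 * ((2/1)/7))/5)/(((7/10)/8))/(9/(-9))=58.78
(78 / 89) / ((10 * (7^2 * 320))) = 39 / 6977600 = 0.00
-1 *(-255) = 255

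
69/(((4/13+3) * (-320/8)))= -897/1720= -0.52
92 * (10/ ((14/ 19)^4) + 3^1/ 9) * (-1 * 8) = -181610116/ 7203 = -25213.12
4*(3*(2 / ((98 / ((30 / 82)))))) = 180 / 2009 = 0.09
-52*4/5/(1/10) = -416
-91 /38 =-2.39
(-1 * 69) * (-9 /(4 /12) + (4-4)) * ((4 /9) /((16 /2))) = 103.50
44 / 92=11 / 23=0.48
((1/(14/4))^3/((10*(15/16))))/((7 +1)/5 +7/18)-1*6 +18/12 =-2762097/613970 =-4.50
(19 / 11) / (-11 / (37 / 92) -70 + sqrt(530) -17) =-156547 / 9943879 -1369*sqrt(530) / 9943879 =-0.02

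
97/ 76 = 1.28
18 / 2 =9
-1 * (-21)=21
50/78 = 25/39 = 0.64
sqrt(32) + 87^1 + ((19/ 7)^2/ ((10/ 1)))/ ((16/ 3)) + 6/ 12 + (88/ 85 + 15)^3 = 4 *sqrt(2) + 4054785151971/ 962948000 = 4216.46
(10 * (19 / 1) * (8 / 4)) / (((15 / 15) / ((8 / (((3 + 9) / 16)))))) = 12160 / 3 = 4053.33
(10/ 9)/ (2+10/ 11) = 55/ 144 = 0.38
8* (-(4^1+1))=-40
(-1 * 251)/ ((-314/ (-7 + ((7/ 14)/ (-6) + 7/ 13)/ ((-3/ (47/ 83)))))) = -69086495/ 12197016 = -5.66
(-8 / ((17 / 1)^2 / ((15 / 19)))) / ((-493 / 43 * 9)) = 1720 / 8121189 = 0.00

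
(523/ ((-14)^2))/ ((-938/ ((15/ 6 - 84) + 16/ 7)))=580007/ 2573872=0.23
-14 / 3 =-4.67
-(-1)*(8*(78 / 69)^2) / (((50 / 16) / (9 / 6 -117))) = -4996992 / 13225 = -377.84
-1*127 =-127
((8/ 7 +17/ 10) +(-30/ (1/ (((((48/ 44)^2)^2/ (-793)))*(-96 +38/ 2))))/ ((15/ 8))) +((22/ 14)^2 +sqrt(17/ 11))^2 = 22*sqrt(187)/ 49 +209980912851/ 25342146830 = 14.43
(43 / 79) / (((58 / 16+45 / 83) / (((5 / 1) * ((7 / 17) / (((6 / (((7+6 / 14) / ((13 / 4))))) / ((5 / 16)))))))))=356900 / 11148243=0.03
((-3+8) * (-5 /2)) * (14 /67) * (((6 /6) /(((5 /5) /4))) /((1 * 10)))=-70 /67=-1.04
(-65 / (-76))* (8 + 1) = 585 / 76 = 7.70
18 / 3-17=-11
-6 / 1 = -6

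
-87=-87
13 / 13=1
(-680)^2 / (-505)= -92480 / 101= -915.64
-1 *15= -15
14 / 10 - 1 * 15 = -68 / 5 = -13.60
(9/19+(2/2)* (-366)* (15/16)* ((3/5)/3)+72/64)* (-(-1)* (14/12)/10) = -5943/760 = -7.82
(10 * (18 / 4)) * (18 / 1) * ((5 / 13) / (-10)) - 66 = -1263 / 13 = -97.15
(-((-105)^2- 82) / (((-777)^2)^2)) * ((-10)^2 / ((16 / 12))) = -273575 / 121496235147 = -0.00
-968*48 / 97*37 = -1719168 / 97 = -17723.38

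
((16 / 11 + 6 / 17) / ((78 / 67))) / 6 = 871 / 3366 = 0.26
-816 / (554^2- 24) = -204 / 76723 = -0.00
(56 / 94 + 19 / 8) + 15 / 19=3.76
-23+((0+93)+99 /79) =5629 /79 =71.25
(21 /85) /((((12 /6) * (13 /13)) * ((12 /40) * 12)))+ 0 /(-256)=7 /204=0.03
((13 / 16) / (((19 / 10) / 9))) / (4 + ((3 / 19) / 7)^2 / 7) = 3812445 / 3962408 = 0.96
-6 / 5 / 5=-0.24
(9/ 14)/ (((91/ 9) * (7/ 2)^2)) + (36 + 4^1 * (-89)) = -9987998/ 31213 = -319.99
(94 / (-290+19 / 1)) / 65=-0.01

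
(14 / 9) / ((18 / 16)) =112 / 81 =1.38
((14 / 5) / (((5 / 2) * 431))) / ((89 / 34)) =952 / 958975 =0.00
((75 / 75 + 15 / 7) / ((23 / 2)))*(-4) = -176 / 161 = -1.09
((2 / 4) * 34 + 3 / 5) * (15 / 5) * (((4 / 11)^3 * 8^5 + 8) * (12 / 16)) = 7588080 / 121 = 62711.40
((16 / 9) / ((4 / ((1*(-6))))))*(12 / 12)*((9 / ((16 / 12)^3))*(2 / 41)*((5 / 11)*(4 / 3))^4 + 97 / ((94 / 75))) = -5824605700 / 28213207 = -206.45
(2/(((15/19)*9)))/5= 38/675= 0.06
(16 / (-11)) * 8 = -128 / 11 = -11.64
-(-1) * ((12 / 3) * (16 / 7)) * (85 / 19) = 5440 / 133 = 40.90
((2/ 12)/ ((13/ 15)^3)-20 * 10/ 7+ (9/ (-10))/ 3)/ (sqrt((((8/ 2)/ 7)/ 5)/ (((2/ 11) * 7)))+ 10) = -2.78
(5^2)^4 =390625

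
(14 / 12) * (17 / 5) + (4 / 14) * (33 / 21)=6491 / 1470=4.42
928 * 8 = 7424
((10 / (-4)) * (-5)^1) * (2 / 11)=25 / 11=2.27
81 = 81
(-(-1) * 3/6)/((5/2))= 1/5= 0.20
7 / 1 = 7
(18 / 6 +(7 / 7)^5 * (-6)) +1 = -2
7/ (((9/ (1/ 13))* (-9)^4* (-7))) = -1/ 767637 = -0.00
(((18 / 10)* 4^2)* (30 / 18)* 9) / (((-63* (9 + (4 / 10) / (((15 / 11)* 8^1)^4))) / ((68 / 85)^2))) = -15925248000 / 32659302487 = -0.49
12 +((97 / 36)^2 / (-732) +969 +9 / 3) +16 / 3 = 938543423 / 948672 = 989.32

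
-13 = -13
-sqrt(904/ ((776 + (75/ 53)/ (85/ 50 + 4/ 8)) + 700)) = -0.78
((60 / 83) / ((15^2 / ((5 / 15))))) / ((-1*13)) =-4 / 48555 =-0.00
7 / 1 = 7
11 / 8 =1.38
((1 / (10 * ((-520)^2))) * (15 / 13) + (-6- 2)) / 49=-56243197 / 344489600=-0.16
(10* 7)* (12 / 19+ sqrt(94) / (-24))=840 / 19- 35* sqrt(94) / 12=15.93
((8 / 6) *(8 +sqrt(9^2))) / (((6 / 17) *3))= 578 / 27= 21.41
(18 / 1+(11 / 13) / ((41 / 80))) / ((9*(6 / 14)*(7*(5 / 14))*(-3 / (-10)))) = 293272 / 43173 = 6.79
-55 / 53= -1.04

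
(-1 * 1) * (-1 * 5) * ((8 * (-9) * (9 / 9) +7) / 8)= -325 / 8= -40.62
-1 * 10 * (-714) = 7140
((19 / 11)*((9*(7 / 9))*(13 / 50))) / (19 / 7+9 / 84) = 24206 / 21725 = 1.11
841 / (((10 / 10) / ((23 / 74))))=19343 / 74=261.39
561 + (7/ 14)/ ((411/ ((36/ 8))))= 307431/ 548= 561.01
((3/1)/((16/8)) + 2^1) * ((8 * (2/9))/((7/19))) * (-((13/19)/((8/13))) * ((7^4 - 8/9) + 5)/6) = -1829087/243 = -7527.11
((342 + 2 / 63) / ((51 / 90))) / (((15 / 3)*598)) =21548 / 106743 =0.20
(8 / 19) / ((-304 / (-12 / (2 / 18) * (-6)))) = -324 / 361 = -0.90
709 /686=1.03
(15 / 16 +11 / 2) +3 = 151 / 16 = 9.44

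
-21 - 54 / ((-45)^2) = -1577 / 75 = -21.03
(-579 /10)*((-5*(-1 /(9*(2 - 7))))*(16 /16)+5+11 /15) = -48829 /150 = -325.53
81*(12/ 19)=972/ 19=51.16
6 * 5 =30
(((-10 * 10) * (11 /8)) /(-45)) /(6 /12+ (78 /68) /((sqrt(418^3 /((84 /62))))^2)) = 6.11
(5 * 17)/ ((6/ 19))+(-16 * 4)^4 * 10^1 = 1006634575/ 6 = 167772429.17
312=312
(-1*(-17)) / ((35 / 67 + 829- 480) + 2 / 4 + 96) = 2278 / 59767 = 0.04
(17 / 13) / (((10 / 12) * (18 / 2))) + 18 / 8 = 1891 / 780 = 2.42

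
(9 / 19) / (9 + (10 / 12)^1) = 0.05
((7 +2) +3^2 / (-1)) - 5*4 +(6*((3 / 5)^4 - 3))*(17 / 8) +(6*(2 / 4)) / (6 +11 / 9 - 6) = -744467 / 13750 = -54.14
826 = 826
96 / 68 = 24 / 17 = 1.41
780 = 780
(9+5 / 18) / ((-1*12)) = -167 / 216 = -0.77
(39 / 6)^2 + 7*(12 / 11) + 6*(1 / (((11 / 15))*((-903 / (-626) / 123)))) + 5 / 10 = 9907077 / 13244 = 748.04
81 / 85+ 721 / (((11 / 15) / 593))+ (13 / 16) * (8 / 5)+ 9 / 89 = 97033545137 / 166430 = 583029.17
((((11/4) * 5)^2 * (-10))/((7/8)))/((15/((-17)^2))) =-874225/21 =-41629.76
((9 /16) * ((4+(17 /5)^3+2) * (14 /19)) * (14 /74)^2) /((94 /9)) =157335129 /2445034000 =0.06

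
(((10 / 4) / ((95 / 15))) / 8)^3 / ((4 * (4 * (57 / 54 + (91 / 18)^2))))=273375 / 969034252288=0.00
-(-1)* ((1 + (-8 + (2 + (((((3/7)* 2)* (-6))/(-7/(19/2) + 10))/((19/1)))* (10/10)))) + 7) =607/308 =1.97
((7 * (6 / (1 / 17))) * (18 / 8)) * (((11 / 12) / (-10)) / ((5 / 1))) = -11781 / 400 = -29.45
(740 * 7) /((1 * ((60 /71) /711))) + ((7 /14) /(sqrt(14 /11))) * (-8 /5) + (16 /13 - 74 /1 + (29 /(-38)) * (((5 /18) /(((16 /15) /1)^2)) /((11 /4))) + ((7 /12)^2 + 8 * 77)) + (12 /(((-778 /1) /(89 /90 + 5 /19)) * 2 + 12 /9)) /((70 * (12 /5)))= 380742660939024407369 /87351612251904 - 2 * sqrt(154) /35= 4358735.79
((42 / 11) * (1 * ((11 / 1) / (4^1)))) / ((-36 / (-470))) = 1645 / 12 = 137.08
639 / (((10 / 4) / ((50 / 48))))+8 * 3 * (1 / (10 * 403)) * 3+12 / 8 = 2158209 / 8060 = 267.77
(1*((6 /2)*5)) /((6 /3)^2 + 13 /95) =3.63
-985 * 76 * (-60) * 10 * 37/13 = 1661892000/13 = 127837846.15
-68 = -68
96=96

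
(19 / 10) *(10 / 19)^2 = 10 / 19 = 0.53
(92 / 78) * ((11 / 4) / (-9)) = -253 / 702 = -0.36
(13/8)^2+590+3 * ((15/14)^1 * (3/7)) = 1862841/3136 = 594.02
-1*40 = -40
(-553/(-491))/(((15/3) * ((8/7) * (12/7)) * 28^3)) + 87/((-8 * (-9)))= 6075333/5027840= 1.21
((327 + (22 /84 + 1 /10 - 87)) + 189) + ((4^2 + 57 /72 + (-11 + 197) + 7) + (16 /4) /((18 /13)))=1617947 /2520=642.04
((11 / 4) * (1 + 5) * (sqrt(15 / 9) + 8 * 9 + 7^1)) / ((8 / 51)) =561 * sqrt(15) / 16 + 132957 / 16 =8445.61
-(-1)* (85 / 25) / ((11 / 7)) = 119 / 55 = 2.16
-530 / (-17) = 530 / 17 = 31.18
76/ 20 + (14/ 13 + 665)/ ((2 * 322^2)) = 7323313/ 1925560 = 3.80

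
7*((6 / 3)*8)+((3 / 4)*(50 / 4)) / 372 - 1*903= -784647 / 992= -790.97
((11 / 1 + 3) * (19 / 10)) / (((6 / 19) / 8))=10108 / 15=673.87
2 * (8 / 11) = 1.45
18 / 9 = 2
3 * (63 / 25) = 189 / 25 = 7.56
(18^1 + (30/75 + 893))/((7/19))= 12369/5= 2473.80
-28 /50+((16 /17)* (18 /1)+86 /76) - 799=-781.49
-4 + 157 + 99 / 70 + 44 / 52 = 141287 / 910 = 155.26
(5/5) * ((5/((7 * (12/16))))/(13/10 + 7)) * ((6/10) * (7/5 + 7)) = 48/83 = 0.58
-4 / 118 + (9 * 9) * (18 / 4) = 43007 / 118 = 364.47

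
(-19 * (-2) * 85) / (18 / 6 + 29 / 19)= 30685 / 43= 713.60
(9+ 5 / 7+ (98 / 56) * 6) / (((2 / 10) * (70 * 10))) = 283 / 1960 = 0.14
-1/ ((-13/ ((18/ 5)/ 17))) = 18/ 1105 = 0.02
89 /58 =1.53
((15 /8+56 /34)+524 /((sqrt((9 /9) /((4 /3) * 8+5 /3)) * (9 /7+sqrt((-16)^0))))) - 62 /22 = 805.80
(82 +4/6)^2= 61504/9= 6833.78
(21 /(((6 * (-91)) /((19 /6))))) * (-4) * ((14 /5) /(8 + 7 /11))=154 /975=0.16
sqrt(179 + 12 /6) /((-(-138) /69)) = sqrt(181) /2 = 6.73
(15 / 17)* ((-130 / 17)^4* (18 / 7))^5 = 53866757085260943650964491952000000000000000000000 / 1161228133275937773528063036119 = 46387747197699706410.96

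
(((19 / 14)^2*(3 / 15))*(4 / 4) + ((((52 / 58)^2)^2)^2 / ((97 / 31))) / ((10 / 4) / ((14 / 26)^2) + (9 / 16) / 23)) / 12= 948562073467766948179 / 29658309704040260879440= 0.03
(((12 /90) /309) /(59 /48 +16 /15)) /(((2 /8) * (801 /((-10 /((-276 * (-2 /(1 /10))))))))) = -16 /9410044671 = -0.00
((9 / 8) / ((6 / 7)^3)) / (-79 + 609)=343 / 101760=0.00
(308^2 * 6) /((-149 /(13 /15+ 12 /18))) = -4363744 /745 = -5857.37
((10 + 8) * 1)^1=18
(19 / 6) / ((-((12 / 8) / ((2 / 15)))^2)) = -152 / 6075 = -0.03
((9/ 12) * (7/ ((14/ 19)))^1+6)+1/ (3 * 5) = 1583/ 120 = 13.19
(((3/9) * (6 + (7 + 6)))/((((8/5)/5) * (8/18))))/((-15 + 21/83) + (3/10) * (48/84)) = -1379875/451648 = -3.06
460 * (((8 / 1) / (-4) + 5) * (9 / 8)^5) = 2486.80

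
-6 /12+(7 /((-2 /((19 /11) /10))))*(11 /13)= -1.01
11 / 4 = 2.75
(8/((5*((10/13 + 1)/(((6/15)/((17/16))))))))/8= 416/9775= 0.04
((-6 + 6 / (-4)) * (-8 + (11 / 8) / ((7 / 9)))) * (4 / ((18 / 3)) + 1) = 8725 / 112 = 77.90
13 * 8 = 104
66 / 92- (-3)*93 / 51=4839 / 782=6.19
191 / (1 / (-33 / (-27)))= 233.44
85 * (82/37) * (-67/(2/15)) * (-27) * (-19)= -1796744025/37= -48560649.32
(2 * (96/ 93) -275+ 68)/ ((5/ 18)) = -114354/ 155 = -737.77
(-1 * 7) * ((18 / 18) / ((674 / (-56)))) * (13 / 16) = 637 / 1348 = 0.47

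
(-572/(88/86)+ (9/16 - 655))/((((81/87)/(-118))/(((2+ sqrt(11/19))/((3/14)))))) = 232533455 * sqrt(209)/6156+ 232533455/162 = 1981476.36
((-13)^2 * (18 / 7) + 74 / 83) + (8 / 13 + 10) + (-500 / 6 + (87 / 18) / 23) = 378313277 / 1042314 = 362.96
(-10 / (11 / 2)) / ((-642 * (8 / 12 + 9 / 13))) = 130 / 62381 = 0.00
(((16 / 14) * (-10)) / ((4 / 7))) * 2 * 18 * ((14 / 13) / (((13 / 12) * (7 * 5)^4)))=-3456 / 7245875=-0.00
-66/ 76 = -33/ 38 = -0.87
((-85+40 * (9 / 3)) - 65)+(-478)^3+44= -109215338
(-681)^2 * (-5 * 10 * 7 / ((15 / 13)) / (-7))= 20096310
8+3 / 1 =11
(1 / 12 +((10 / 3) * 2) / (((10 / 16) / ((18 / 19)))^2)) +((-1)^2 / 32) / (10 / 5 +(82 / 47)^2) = 9915345917 / 643561920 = 15.41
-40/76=-10/19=-0.53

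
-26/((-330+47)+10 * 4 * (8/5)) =26/219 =0.12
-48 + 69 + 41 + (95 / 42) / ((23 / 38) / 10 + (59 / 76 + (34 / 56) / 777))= 112010404 / 1731217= 64.70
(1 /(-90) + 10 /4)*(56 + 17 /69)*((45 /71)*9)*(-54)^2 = 3802510656 /1633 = 2328542.96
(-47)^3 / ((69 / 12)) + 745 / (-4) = -1678303 / 92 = -18242.42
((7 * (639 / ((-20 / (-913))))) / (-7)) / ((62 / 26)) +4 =-7581811 / 620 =-12228.73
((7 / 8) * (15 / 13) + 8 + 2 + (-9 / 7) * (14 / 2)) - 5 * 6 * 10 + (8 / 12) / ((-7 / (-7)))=-92765 / 312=-297.32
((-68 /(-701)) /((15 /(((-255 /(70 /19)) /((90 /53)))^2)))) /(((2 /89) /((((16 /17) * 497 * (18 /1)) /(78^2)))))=1851847157359 /2798830125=661.65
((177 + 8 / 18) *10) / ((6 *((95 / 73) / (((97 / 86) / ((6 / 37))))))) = 418409209 / 264708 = 1580.64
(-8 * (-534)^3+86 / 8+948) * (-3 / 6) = -4872749563 / 8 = -609093695.38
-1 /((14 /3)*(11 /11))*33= -99 /14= -7.07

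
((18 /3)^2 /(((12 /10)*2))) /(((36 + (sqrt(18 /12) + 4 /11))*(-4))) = -33000 /319637 + 1815*sqrt(6) /1278548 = -0.10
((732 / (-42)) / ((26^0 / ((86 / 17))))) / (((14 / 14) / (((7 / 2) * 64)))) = -335744 / 17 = -19749.65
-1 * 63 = -63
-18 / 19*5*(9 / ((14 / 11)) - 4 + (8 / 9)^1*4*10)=-24335 / 133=-182.97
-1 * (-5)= 5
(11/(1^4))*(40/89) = 440/89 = 4.94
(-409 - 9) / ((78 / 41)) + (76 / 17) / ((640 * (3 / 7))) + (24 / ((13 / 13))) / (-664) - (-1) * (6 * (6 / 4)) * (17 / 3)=-1485675533 / 8804640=-168.74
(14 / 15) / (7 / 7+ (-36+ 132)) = 0.01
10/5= 2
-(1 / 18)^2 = -1 / 324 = -0.00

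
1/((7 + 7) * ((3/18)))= 3/7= 0.43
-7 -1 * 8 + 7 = -8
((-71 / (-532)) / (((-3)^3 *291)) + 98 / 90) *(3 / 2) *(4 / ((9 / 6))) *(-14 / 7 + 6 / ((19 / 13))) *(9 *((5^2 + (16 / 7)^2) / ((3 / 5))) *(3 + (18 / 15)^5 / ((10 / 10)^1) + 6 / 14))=11632702839315008 / 472926470625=24597.28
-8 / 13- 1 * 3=-47 / 13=-3.62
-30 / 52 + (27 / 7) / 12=-93 / 364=-0.26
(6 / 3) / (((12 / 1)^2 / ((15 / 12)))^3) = 125 / 95551488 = 0.00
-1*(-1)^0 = -1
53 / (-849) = -53 / 849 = -0.06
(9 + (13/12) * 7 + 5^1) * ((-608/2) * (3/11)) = -19684/11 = -1789.45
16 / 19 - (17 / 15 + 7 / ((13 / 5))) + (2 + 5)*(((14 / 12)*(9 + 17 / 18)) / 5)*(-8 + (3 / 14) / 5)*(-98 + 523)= -54931.95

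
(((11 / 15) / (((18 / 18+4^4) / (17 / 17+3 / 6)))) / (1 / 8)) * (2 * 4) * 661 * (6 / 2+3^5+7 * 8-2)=13960320 / 257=54320.31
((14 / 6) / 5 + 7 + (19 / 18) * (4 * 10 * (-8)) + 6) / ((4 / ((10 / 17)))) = -7297 / 153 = -47.69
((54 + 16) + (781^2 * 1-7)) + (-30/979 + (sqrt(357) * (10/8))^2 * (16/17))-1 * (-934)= 598641827/979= 611482.97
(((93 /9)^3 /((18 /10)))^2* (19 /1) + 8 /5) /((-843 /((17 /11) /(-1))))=35832969151039 /2737806885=13088.20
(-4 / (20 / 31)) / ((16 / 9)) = -279 / 80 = -3.49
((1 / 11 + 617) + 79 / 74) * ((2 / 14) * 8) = 287532 / 407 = 706.47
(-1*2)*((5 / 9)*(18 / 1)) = -20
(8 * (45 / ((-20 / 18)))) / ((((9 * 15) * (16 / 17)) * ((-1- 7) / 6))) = 153 / 80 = 1.91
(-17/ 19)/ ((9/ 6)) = -0.60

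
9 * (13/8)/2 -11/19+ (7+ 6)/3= 10093/912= 11.07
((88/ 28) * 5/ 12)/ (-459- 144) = -55/ 25326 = -0.00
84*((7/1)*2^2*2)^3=14751744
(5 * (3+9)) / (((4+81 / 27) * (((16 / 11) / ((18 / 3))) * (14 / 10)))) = 25.26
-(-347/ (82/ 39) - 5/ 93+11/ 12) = 834659/ 5084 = 164.17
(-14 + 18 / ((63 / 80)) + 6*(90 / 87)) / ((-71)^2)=3058 / 1023323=0.00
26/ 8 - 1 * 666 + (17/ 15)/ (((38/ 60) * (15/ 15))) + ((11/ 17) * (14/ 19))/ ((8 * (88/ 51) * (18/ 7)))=-2411135/ 3648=-660.95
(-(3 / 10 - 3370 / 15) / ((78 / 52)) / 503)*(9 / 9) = 0.30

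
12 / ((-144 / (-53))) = 53 / 12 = 4.42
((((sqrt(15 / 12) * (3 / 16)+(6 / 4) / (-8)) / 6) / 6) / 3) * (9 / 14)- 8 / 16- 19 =-17473 / 896+sqrt(5) / 1792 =-19.50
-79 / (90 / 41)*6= -3239 / 15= -215.93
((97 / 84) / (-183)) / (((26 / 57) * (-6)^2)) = -1843 / 4796064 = -0.00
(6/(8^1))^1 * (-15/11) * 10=-225/22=-10.23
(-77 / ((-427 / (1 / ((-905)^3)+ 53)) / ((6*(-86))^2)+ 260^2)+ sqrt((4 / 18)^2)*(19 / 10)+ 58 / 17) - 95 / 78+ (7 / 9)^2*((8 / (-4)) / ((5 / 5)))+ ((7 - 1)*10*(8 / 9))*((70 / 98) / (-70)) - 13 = -885751799963549677472622877 / 72966271207358283983168850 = -12.14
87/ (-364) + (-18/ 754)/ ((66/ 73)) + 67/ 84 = 0.53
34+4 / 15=514 / 15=34.27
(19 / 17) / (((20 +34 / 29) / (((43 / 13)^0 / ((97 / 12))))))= 3306 / 506243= 0.01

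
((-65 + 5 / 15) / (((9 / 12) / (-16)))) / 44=3104 / 99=31.35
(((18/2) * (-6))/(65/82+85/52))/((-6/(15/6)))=1066/115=9.27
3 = 3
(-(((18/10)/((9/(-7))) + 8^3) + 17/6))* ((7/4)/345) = -107821/41400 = -2.60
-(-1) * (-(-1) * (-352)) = -352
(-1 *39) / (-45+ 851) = -3 / 62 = -0.05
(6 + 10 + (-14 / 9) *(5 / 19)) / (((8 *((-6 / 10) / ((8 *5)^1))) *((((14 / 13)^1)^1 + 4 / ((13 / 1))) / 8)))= -750.66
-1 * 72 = -72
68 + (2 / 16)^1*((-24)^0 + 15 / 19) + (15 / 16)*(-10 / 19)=10295 / 152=67.73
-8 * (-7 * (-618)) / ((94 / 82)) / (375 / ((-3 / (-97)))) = -1418928 / 569875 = -2.49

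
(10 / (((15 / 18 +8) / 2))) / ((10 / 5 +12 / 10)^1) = 75 / 106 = 0.71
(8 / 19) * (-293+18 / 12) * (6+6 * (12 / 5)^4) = -25169.10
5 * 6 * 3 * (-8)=-720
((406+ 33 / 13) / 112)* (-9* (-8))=47799 / 182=262.63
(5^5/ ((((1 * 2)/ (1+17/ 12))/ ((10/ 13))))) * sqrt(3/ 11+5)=453125 * sqrt(638)/ 1716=6669.77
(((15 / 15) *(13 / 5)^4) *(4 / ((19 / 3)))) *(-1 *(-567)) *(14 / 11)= 2720606616 / 130625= 20827.61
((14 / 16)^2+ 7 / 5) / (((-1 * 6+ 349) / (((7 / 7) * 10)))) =99 / 1568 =0.06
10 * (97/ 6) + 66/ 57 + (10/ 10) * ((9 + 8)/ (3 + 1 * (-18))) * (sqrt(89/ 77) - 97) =271.54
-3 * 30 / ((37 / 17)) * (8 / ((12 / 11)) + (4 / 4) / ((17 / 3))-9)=2280 / 37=61.62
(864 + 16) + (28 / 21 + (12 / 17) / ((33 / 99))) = 883.45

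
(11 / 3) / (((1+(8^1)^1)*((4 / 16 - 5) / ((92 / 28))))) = -1012 / 3591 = -0.28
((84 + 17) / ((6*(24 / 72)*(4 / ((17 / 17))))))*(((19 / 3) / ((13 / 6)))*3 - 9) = -2.91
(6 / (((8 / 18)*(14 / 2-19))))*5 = -45 / 8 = -5.62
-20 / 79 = -0.25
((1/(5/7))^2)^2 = 2401/625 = 3.84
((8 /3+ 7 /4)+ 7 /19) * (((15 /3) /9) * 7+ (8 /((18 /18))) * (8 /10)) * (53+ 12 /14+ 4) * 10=7576995 /266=28484.94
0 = 0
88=88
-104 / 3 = -34.67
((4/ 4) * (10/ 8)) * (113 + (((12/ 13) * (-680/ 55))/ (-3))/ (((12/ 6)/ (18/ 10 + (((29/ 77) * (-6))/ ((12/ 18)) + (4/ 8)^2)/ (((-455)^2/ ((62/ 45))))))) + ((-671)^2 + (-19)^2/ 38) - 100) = 92376629132467081/ 164127763800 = 562833.65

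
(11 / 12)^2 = 121 / 144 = 0.84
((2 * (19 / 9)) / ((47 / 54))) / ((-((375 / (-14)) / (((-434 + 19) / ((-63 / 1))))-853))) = 37848 / 6686831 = 0.01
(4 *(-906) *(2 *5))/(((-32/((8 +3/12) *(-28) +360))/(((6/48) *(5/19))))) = 1460925/304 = 4805.67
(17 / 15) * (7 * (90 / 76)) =357 / 38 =9.39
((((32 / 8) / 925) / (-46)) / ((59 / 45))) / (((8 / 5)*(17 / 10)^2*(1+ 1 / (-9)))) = -2025 / 116083208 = -0.00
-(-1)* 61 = 61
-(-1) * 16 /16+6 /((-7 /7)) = -5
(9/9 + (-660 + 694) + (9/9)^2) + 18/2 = 45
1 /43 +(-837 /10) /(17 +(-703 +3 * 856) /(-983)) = -35230693 /6383780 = -5.52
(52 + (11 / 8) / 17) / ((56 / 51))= 21249 / 448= 47.43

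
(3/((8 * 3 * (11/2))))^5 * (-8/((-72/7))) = 7/1484246016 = 0.00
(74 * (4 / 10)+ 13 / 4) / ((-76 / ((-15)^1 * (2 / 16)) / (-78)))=-76869 / 1216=-63.21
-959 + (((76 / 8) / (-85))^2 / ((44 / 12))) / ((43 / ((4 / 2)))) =-6554620067 / 6834850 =-959.00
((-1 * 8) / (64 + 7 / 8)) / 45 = -64 / 23355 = -0.00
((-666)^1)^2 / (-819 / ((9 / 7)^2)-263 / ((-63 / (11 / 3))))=-41916042 / 45373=-923.81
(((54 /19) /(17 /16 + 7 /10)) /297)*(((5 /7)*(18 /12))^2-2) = -6680 /1443981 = -0.00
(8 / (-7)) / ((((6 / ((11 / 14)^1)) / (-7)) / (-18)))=-132 / 7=-18.86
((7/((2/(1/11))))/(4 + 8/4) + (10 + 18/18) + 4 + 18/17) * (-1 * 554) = -10014935/1122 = -8925.97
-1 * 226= -226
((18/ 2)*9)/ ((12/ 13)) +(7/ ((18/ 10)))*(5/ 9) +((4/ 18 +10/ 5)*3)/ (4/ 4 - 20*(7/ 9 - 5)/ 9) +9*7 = 41840623/ 272484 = 153.55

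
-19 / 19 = -1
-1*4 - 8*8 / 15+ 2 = -94 / 15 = -6.27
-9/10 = -0.90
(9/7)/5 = 0.26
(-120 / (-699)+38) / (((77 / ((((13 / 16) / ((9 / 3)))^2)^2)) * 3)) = 127010767 / 142857437184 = 0.00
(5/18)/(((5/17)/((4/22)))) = 17/99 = 0.17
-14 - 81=-95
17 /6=2.83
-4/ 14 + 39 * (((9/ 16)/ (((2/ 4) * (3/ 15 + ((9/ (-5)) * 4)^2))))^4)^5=-445016041962854038035444721859903029322174214402084988304853396978347551534505327/ 1557556146869989133124056526509766255437936332223316879397108536990773360912760832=-0.29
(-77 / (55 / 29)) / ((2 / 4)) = -406 / 5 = -81.20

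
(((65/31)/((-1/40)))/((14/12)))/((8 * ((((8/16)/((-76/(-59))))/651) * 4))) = -222300/59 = -3767.80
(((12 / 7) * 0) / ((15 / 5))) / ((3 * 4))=0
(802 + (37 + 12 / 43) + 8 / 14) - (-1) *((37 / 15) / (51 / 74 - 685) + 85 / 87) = 1858337835416 / 2210139155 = 840.82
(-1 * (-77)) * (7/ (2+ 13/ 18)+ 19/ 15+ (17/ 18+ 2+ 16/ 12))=56243/ 90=624.92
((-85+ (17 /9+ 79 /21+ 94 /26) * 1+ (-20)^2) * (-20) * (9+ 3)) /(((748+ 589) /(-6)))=42491840 /121667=349.25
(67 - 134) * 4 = -268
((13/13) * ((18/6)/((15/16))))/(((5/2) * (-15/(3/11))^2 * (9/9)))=32/75625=0.00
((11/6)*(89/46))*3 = 10.64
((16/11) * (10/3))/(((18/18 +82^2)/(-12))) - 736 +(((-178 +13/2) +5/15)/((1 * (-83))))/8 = -43367569567/58943280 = -735.75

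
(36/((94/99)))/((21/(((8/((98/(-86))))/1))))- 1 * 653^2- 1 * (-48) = -6873570017/16121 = -426373.68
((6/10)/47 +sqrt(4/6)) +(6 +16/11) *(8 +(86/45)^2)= sqrt(6)/3 +90952349/1046925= 87.69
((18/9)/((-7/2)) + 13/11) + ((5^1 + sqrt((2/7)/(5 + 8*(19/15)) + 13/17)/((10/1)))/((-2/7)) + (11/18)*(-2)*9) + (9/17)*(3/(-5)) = -369233/13090 - sqrt(571784171)/77180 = -28.52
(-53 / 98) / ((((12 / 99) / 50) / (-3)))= 131175 / 196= 669.26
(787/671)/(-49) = -787/32879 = -0.02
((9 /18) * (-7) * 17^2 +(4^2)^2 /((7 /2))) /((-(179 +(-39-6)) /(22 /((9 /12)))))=96338 /469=205.41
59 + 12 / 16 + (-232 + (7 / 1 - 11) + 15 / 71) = -49995 / 284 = -176.04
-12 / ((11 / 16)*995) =-0.02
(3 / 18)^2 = 1 / 36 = 0.03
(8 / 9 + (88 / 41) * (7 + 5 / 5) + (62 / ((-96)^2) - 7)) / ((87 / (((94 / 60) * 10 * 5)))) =9.96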